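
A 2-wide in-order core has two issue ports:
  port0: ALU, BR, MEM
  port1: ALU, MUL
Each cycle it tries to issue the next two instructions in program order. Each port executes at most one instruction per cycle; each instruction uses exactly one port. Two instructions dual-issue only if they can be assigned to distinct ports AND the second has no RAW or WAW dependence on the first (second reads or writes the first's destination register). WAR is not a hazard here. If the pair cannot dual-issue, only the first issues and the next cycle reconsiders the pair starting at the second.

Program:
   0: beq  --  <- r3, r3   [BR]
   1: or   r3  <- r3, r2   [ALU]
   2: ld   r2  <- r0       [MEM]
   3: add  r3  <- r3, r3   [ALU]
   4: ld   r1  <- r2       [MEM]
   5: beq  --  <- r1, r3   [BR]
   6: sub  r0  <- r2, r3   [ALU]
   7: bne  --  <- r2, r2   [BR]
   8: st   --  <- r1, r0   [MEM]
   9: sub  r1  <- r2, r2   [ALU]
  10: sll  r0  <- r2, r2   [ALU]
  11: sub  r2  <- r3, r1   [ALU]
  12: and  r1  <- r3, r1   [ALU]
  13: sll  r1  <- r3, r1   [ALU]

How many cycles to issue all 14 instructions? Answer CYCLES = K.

CYCLES = 9

#0 head=0: beq.BR+or.ALU i0&i1 dual
#1 head=2: ld.MEM+add.ALU i2&i3 dual
#2 head=4: ld.MEM i4 no-port MEM/BR
#3 head=5: beq.BR+sub.ALU i5&i6 dual
#4 head=7: bne.BR i7 no-port BR/MEM
#5 head=8: st.MEM+sub.ALU i8&i9 dual
#6 head=10: sll.ALU+sub.ALU i10&i11 dual
#7 head=12: and.ALU i12 RAW+WAW r1
#8 head=13: sll.ALU i13 tail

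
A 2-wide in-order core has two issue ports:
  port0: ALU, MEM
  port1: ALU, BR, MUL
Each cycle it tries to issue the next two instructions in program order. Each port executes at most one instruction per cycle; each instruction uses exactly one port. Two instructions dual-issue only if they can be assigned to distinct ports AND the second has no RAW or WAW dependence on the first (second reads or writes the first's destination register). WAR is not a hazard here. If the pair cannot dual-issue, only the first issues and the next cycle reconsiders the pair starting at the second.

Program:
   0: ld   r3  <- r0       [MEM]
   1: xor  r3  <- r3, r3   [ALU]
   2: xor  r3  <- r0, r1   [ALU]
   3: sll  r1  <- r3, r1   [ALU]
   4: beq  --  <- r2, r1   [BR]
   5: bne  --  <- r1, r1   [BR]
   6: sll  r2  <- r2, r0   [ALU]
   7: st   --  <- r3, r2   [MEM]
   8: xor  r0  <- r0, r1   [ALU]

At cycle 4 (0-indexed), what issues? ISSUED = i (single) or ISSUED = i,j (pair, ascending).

ISSUED = 4

  cy0 -> i0 (ld) RAW+WAW r3
  cy1 -> i1 (xor) WAW r3
  cy2 -> i2 (xor) RAW r3
  cy3 -> i3 (sll) RAW r1
  cy4 -> i4 (beq) no-port BR/BR
  cy5 -> i5&i6 (bne+sll) 2-wide
  cy6 -> i7&i8 (st+xor) 2-wide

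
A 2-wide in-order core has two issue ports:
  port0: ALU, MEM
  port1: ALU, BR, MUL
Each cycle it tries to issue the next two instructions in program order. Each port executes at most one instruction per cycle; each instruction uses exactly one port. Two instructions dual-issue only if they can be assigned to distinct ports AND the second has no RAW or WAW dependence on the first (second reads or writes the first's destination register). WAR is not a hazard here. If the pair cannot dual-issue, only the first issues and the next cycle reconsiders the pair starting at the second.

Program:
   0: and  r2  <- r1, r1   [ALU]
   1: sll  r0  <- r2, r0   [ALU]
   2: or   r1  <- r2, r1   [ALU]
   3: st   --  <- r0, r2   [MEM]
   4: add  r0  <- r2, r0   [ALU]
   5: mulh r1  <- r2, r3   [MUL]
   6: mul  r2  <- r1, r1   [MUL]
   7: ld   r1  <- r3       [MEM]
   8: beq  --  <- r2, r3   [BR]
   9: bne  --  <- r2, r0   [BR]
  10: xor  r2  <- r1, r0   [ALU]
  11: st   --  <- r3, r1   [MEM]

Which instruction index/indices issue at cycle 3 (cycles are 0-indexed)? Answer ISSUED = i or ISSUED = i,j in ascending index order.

  cy0 -> i0 (and.ALU) RAW r2
  cy1 -> i1/i2 (sll.ALU/or.ALU) 2-wide
  cy2 -> i3/i4 (st.MEM/add.ALU) 2-wide
  cy3 -> i5 (mulh.MUL) no-port MUL/MUL
  cy4 -> i6/i7 (mul.MUL/ld.MEM) 2-wide
  cy5 -> i8 (beq.BR) no-port BR/BR
  cy6 -> i9/i10 (bne.BR/xor.ALU) 2-wide
  cy7 -> i11 (st.MEM) tail

ISSUED = 5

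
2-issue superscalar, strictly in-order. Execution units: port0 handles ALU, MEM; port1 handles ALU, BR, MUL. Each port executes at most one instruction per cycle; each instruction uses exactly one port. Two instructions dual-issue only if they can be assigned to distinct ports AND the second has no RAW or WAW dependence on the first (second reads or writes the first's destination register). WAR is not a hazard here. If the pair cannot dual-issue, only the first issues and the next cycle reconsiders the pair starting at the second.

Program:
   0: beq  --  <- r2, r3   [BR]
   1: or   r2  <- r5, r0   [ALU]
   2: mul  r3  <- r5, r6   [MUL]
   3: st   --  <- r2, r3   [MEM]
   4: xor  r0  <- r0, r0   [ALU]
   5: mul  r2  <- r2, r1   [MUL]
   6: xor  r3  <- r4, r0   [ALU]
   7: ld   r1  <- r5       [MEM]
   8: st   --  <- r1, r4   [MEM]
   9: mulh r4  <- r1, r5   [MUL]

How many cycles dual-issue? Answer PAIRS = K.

PAIRS = 4

c0: i0+i1 beq.BR/or.ALU  2-wide
c1: i2 mul.MUL  RAW r3
c2: i3+i4 st.MEM/xor.ALU  2-wide
c3: i5+i6 mul.MUL/xor.ALU  2-wide
c4: i7 ld.MEM  no-port MEM/MEM
c5: i8+i9 st.MEM/mulh.MUL  2-wide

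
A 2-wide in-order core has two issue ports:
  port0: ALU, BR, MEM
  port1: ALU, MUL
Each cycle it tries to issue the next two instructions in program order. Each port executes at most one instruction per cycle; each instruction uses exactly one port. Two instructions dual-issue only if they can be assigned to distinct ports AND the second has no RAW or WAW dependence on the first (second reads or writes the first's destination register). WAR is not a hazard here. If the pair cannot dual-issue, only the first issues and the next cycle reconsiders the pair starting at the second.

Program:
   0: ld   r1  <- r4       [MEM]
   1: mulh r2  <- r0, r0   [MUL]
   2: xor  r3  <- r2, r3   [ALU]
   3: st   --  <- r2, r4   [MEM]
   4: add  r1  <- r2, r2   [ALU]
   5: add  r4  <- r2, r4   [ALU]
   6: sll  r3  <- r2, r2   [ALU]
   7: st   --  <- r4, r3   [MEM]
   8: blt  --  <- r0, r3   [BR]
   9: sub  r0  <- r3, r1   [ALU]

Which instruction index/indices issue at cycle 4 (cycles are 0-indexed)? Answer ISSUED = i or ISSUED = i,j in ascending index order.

ISSUED = 7

0. ld.MEM/mulh.MUL @i0,i1  | 2-wide
1. xor.ALU/st.MEM @i2,i3  | 2-wide
2. add.ALU/add.ALU @i4,i5  | 2-wide
3. sll.ALU @i6  | RAW r3
4. st.MEM @i7  | no-port MEM/BR
5. blt.BR/sub.ALU @i8,i9  | 2-wide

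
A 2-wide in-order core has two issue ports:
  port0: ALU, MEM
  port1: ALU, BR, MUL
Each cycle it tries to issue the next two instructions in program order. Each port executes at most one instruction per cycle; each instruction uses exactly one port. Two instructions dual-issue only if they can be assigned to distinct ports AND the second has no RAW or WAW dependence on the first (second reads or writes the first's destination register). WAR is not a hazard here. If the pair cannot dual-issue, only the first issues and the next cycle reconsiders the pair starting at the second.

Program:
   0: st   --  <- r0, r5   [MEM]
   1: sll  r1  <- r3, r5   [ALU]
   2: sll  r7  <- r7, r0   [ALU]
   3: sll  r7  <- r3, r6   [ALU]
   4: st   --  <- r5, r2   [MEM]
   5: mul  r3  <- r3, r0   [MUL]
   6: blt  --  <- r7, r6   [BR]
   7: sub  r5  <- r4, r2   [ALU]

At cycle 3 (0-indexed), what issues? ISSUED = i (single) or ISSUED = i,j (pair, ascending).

  cy0 -> i0/i1 (st.MEM sll.ALU) 2-wide
  cy1 -> i2 (sll.ALU) WAW r7
  cy2 -> i3/i4 (sll.ALU st.MEM) 2-wide
  cy3 -> i5 (mul.MUL) no-port MUL/BR
  cy4 -> i6/i7 (blt.BR sub.ALU) 2-wide

ISSUED = 5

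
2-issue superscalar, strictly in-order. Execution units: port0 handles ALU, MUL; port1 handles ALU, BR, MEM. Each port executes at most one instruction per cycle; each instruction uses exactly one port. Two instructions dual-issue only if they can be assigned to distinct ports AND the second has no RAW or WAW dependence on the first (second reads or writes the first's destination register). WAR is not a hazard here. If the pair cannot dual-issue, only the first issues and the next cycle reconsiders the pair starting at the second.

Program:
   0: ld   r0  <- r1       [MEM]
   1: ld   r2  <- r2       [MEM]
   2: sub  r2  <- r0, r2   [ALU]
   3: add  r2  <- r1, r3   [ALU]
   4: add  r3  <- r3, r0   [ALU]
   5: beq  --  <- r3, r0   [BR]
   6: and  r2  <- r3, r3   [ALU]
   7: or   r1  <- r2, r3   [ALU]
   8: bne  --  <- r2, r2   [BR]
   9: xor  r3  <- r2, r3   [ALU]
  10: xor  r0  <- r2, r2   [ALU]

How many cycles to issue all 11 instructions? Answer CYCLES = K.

t=0 i0:ld ; no-port MEM/MEM
t=1 i1:ld ; RAW+WAW r2
t=2 i2:sub ; WAW r2
t=3 i3+i4:add add ; pair
t=4 i5+i6:beq and ; pair
t=5 i7+i8:or bne ; pair
t=6 i9+i10:xor xor ; pair

CYCLES = 7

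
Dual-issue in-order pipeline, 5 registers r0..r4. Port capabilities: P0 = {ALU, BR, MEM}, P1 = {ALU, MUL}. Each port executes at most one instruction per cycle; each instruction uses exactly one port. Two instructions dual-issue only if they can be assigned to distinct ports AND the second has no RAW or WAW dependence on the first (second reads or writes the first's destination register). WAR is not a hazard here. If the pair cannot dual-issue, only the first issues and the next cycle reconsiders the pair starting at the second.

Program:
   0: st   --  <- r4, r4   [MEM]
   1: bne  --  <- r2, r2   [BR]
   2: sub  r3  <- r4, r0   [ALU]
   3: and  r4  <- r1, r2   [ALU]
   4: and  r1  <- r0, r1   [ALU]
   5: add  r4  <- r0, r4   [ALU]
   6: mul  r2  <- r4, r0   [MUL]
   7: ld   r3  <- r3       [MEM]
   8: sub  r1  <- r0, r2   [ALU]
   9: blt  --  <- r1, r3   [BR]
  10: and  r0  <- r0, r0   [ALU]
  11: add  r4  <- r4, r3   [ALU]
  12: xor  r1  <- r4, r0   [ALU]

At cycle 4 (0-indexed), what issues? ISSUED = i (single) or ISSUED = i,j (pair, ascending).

ISSUED = 6,7

c0: i0 st  no-port MEM/BR
c1: i1+i2 bne;sub  dual
c2: i3+i4 and;and  dual
c3: i5 add  RAW r4
c4: i6+i7 mul;ld  dual
c5: i8 sub  RAW r1
c6: i9+i10 blt;and  dual
c7: i11 add  RAW r4
c8: i12 xor  tail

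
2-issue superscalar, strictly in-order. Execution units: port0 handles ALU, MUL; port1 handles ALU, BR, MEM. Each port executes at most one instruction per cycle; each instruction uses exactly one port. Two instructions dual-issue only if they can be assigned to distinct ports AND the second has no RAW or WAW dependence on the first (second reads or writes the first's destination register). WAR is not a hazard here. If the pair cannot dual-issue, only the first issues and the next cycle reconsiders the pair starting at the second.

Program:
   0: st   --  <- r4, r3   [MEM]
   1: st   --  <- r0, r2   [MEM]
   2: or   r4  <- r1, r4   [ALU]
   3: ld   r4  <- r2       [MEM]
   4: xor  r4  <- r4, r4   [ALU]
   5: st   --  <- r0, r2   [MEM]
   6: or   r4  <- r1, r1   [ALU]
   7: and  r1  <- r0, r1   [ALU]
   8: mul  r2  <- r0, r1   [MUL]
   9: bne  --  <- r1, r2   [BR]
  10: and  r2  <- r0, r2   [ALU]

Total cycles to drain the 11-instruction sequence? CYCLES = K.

CYCLES = 7

c0: i0 st  no-port MEM/MEM
c1: i1&i2 st/or  dual
c2: i3 ld  RAW+WAW r4
c3: i4&i5 xor/st  dual
c4: i6&i7 or/and  dual
c5: i8 mul  RAW r2
c6: i9&i10 bne/and  dual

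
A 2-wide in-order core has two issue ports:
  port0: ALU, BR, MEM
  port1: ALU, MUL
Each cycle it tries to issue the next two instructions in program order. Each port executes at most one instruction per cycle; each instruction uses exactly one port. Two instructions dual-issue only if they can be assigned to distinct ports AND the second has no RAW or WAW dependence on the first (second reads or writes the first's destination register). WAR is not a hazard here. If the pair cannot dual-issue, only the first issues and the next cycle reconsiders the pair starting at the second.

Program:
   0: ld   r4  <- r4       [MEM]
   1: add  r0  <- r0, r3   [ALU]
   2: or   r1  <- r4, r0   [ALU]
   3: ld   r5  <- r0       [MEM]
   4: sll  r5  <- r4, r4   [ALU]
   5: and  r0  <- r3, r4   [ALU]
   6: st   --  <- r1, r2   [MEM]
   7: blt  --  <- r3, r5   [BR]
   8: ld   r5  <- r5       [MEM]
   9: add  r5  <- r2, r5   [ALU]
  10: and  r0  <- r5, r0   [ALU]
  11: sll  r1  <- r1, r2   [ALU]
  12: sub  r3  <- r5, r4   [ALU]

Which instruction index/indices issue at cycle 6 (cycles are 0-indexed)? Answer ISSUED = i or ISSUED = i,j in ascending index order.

[0] i0/i1  ld/add  -- pair
[1] i2/i3  or/ld  -- pair
[2] i4/i5  sll/and  -- pair
[3] i6  st  -- no-port MEM/BR
[4] i7  blt  -- no-port BR/MEM
[5] i8  ld  -- RAW+WAW r5
[6] i9  add  -- RAW r5
[7] i10/i11  and/sll  -- pair
[8] i12  sub  -- tail

ISSUED = 9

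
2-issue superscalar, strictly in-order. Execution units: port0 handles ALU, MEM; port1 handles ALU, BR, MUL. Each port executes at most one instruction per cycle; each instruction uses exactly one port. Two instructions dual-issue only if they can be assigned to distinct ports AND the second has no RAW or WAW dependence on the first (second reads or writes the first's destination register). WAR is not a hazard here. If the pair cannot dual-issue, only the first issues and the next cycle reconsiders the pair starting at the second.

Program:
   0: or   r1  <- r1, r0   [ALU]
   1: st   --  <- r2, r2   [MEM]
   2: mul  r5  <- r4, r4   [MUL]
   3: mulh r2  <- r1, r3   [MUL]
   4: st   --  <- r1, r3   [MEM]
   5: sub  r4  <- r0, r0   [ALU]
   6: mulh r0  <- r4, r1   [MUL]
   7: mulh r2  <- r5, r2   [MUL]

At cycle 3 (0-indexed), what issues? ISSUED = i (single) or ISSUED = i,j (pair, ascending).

0. or st @i0,i1  | dual
1. mul @i2  | no-port MUL/MUL
2. mulh st @i3,i4  | dual
3. sub @i5  | RAW r4
4. mulh @i6  | no-port MUL/MUL
5. mulh @i7  | tail

ISSUED = 5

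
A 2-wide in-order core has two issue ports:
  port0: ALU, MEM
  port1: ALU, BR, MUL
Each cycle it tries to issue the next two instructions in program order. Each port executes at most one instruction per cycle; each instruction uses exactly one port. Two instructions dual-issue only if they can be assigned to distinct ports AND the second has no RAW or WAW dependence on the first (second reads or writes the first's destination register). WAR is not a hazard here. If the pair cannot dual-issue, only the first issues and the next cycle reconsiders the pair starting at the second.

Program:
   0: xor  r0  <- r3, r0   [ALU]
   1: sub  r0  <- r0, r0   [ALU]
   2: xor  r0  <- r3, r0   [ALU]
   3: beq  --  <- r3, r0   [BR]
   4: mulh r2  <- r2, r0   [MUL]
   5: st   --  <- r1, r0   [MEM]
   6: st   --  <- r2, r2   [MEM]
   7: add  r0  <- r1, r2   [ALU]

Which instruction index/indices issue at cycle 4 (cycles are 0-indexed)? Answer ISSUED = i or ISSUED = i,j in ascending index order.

c0: i0 xor.ALU  RAW+WAW r0
c1: i1 sub.ALU  RAW+WAW r0
c2: i2 xor.ALU  RAW r0
c3: i3 beq.BR  no-port BR/MUL
c4: i4+i5 mulh.MUL+st.MEM  2-wide
c5: i6+i7 st.MEM+add.ALU  2-wide

ISSUED = 4,5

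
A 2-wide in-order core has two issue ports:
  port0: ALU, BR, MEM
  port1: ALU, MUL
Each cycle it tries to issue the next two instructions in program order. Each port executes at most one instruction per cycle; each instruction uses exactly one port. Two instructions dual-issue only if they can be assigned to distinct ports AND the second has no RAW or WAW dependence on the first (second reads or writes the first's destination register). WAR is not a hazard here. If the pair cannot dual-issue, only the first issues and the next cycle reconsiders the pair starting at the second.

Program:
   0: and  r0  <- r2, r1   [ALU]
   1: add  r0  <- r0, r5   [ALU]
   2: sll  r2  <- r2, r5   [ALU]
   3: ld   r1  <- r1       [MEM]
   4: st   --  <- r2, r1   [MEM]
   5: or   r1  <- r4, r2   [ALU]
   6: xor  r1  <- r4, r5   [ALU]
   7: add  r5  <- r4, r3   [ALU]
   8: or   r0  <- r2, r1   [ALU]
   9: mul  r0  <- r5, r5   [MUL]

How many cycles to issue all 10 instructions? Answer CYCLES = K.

t=0 i0:and ; RAW+WAW r0
t=1 i1/i2:add+sll ; pair
t=2 i3:ld ; no-port MEM/MEM
t=3 i4/i5:st+or ; pair
t=4 i6/i7:xor+add ; pair
t=5 i8:or ; WAW r0
t=6 i9:mul ; tail

CYCLES = 7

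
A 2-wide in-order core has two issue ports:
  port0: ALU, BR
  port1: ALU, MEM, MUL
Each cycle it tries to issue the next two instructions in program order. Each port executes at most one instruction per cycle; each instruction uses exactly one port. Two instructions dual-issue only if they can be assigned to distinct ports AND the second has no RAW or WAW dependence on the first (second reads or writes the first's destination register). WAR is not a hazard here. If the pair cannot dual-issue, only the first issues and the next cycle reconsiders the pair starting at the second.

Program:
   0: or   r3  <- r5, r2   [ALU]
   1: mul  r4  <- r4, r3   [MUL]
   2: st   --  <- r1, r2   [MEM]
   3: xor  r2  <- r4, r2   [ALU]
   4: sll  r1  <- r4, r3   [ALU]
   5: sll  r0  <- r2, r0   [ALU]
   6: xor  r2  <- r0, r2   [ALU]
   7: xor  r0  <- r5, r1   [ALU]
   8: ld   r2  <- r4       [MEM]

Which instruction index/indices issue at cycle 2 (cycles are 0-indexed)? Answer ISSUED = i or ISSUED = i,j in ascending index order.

0. or @i0  | RAW r3
1. mul @i1  | no-port MUL/MEM
2. st;xor @i2,i3  | dual
3. sll;sll @i4,i5  | dual
4. xor;xor @i6,i7  | dual
5. ld @i8  | tail

ISSUED = 2,3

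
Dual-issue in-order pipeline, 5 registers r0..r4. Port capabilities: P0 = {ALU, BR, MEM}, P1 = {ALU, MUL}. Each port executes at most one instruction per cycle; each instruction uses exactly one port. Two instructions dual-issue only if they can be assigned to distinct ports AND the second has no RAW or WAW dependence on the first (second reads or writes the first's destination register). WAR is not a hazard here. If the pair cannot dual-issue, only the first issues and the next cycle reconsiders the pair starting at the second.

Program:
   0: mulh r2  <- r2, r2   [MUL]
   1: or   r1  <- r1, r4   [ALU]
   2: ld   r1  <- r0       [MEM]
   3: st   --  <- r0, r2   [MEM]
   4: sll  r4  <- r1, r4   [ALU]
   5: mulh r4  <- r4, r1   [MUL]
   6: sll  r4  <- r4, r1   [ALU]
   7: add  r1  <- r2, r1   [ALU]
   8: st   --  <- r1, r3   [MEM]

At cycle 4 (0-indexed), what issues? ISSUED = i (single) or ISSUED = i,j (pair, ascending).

#0 head=0: mulh;or i0+i1 dual
#1 head=2: ld i2 no-port MEM/MEM
#2 head=3: st;sll i3+i4 dual
#3 head=5: mulh i5 RAW+WAW r4
#4 head=6: sll;add i6+i7 dual
#5 head=8: st i8 tail

ISSUED = 6,7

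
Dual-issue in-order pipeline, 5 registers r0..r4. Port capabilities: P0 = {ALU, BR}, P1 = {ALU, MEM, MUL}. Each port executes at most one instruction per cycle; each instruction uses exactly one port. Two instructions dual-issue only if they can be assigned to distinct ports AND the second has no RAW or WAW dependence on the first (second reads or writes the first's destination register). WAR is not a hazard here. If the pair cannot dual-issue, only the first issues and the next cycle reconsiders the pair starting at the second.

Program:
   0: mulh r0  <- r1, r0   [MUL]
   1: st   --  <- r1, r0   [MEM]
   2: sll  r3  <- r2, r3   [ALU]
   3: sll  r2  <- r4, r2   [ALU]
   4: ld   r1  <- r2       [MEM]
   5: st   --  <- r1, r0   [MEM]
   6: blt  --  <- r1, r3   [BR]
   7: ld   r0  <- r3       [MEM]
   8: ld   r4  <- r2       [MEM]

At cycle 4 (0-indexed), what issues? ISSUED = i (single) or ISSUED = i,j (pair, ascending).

ISSUED = 5,6

  cy0 -> i0 (mulh) no-port MUL/MEM
  cy1 -> i1/i2 (st+sll) 2-wide
  cy2 -> i3 (sll) RAW r2
  cy3 -> i4 (ld) no-port MEM/MEM
  cy4 -> i5/i6 (st+blt) 2-wide
  cy5 -> i7 (ld) no-port MEM/MEM
  cy6 -> i8 (ld) tail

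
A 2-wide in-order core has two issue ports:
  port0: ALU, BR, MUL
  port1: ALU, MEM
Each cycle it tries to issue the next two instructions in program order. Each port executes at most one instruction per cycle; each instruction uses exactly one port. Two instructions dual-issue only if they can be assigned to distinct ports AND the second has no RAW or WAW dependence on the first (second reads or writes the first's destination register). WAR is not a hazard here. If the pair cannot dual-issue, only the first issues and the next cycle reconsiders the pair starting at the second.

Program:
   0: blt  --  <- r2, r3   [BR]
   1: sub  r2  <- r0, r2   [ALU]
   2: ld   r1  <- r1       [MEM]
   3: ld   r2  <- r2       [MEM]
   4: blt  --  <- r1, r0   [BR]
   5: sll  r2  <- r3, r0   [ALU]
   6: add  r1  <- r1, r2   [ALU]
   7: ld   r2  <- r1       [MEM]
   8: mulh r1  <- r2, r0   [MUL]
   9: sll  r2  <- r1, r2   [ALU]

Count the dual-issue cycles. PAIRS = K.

t=0 i0/i1:blt.BR+sub.ALU ; 2-wide
t=1 i2:ld.MEM ; no-port MEM/MEM
t=2 i3/i4:ld.MEM+blt.BR ; 2-wide
t=3 i5:sll.ALU ; RAW r2
t=4 i6:add.ALU ; RAW r1
t=5 i7:ld.MEM ; RAW r2
t=6 i8:mulh.MUL ; RAW r1
t=7 i9:sll.ALU ; tail

PAIRS = 2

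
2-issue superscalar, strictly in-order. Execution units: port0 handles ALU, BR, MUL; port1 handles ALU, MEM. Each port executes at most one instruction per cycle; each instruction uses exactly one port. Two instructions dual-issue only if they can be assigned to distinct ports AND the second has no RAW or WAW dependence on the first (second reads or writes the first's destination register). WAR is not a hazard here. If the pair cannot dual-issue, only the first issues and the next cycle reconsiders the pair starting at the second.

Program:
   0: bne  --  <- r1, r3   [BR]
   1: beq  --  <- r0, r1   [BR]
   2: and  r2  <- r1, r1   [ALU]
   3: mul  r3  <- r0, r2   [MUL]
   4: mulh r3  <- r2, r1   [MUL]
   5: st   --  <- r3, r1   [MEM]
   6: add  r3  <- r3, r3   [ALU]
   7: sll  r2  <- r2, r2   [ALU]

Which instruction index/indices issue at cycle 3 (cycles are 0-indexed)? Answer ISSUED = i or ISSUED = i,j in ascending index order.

t=0 i0:bne.BR ; no-port BR/BR
t=1 i1&i2:beq.BR and.ALU ; pair
t=2 i3:mul.MUL ; no-port MUL/MUL
t=3 i4:mulh.MUL ; RAW r3
t=4 i5&i6:st.MEM add.ALU ; pair
t=5 i7:sll.ALU ; tail

ISSUED = 4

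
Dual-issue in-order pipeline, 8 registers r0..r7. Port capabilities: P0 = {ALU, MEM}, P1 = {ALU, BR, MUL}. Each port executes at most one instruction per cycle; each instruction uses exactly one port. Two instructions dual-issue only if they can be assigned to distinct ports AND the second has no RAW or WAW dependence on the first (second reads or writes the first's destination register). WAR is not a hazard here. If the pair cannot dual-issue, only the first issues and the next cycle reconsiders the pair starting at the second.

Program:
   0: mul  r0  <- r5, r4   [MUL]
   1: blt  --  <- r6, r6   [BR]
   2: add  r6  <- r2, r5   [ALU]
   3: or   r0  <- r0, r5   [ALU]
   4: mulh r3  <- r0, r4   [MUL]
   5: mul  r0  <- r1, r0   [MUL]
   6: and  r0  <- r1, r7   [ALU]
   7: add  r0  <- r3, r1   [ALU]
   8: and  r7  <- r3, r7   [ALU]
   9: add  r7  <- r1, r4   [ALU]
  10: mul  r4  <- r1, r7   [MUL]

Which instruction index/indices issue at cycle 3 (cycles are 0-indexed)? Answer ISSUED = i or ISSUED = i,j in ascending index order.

ISSUED = 4

c0: i0 mul.MUL  no-port MUL/BR
c1: i1,i2 blt.BR+add.ALU  2-wide
c2: i3 or.ALU  RAW r0
c3: i4 mulh.MUL  no-port MUL/MUL
c4: i5 mul.MUL  WAW r0
c5: i6 and.ALU  WAW r0
c6: i7,i8 add.ALU+and.ALU  2-wide
c7: i9 add.ALU  RAW r7
c8: i10 mul.MUL  tail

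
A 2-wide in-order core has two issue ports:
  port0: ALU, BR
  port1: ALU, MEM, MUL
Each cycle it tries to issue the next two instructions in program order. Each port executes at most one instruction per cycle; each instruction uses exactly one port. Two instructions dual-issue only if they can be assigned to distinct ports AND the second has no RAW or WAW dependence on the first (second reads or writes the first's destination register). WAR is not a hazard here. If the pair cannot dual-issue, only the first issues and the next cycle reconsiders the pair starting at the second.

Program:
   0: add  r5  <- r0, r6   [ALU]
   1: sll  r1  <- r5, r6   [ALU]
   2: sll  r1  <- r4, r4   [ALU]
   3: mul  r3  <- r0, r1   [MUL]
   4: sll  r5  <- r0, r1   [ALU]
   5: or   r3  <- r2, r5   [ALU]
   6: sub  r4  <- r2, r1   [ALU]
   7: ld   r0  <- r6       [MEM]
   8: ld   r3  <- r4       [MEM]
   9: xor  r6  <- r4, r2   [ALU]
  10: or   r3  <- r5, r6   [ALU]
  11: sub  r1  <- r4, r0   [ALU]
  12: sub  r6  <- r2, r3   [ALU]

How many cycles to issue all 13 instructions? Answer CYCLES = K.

CYCLES = 9

0. add.ALU @i0  | RAW r5
1. sll.ALU @i1  | WAW r1
2. sll.ALU @i2  | RAW r1
3. mul.MUL sll.ALU @i3/i4  | dual
4. or.ALU sub.ALU @i5/i6  | dual
5. ld.MEM @i7  | no-port MEM/MEM
6. ld.MEM xor.ALU @i8/i9  | dual
7. or.ALU sub.ALU @i10/i11  | dual
8. sub.ALU @i12  | tail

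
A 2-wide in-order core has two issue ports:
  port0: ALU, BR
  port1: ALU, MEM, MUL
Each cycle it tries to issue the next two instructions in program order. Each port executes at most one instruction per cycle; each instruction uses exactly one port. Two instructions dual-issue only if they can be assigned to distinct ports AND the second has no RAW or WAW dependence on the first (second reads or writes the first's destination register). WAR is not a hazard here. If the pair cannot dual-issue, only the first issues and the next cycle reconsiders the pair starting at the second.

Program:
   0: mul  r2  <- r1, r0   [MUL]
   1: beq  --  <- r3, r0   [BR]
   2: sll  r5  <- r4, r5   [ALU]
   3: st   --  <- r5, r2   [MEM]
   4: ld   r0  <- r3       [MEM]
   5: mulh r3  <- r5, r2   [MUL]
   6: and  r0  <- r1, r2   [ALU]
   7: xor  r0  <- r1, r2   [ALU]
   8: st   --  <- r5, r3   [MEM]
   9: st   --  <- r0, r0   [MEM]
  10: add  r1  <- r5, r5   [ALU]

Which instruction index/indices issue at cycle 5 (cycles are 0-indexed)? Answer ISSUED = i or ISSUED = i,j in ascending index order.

ISSUED = 7,8

[0] i0/i1  mul.MUL/beq.BR  -- dual
[1] i2  sll.ALU  -- RAW r5
[2] i3  st.MEM  -- no-port MEM/MEM
[3] i4  ld.MEM  -- no-port MEM/MUL
[4] i5/i6  mulh.MUL/and.ALU  -- dual
[5] i7/i8  xor.ALU/st.MEM  -- dual
[6] i9/i10  st.MEM/add.ALU  -- dual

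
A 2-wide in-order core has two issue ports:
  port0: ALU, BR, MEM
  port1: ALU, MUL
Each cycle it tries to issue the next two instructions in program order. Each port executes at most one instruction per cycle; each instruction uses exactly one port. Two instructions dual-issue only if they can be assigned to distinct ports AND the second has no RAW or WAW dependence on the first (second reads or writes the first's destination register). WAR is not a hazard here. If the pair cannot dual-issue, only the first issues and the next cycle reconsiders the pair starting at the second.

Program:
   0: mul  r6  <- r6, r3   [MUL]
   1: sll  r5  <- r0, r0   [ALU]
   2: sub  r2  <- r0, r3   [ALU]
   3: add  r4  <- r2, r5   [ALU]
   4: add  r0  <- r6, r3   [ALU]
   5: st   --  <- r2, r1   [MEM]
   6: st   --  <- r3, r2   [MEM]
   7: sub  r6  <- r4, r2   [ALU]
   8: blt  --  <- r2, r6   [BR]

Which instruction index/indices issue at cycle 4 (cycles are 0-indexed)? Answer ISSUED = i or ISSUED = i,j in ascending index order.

[0] i0,i1  mul+sll  -- dual
[1] i2  sub  -- RAW r2
[2] i3,i4  add+add  -- dual
[3] i5  st  -- no-port MEM/MEM
[4] i6,i7  st+sub  -- dual
[5] i8  blt  -- tail

ISSUED = 6,7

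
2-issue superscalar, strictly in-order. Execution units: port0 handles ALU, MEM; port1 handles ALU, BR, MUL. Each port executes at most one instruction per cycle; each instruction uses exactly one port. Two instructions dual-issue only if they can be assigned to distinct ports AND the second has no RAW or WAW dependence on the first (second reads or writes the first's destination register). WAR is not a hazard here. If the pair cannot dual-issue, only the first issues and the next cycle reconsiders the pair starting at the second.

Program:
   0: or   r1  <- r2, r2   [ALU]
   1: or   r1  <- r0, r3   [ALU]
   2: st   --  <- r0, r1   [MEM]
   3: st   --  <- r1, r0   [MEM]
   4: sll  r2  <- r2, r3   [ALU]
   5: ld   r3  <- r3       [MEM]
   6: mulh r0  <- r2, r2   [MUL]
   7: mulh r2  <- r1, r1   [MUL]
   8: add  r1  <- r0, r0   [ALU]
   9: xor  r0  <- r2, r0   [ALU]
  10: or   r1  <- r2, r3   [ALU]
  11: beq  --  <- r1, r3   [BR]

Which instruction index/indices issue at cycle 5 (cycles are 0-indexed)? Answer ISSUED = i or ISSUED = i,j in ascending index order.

  cy0 -> i0 (or) WAW r1
  cy1 -> i1 (or) RAW r1
  cy2 -> i2 (st) no-port MEM/MEM
  cy3 -> i3&i4 (st/sll) pair
  cy4 -> i5&i6 (ld/mulh) pair
  cy5 -> i7&i8 (mulh/add) pair
  cy6 -> i9&i10 (xor/or) pair
  cy7 -> i11 (beq) tail

ISSUED = 7,8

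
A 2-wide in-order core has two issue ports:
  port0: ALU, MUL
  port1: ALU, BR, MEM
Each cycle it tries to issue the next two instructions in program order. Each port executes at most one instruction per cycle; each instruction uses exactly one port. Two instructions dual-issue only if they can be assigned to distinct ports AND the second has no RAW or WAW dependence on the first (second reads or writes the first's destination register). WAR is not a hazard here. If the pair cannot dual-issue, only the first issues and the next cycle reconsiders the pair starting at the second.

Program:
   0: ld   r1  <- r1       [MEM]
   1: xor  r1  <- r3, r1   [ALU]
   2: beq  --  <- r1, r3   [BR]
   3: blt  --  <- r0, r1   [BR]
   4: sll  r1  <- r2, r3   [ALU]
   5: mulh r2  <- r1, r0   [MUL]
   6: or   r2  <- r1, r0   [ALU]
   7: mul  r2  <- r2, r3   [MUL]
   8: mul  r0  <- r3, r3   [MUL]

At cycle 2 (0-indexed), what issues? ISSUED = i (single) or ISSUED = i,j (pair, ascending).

[0] i0  ld  -- RAW+WAW r1
[1] i1  xor  -- RAW r1
[2] i2  beq  -- no-port BR/BR
[3] i3/i4  blt+sll  -- 2-wide
[4] i5  mulh  -- WAW r2
[5] i6  or  -- RAW+WAW r2
[6] i7  mul  -- no-port MUL/MUL
[7] i8  mul  -- tail

ISSUED = 2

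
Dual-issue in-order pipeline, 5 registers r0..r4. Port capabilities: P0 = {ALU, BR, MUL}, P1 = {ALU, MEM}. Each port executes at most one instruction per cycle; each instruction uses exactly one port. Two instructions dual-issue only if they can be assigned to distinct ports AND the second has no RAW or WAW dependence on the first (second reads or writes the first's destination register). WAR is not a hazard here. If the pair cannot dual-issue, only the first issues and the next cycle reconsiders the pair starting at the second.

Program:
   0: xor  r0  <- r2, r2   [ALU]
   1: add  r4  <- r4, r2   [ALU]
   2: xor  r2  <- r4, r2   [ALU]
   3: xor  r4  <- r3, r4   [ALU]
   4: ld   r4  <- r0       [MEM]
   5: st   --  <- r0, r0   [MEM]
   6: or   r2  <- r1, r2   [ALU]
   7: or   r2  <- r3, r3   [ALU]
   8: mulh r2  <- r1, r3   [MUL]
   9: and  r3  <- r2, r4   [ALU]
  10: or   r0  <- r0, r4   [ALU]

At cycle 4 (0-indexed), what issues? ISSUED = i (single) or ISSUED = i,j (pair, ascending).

ISSUED = 7

c0: i0,i1 xor;add  dual
c1: i2,i3 xor;xor  dual
c2: i4 ld  no-port MEM/MEM
c3: i5,i6 st;or  dual
c4: i7 or  WAW r2
c5: i8 mulh  RAW r2
c6: i9,i10 and;or  dual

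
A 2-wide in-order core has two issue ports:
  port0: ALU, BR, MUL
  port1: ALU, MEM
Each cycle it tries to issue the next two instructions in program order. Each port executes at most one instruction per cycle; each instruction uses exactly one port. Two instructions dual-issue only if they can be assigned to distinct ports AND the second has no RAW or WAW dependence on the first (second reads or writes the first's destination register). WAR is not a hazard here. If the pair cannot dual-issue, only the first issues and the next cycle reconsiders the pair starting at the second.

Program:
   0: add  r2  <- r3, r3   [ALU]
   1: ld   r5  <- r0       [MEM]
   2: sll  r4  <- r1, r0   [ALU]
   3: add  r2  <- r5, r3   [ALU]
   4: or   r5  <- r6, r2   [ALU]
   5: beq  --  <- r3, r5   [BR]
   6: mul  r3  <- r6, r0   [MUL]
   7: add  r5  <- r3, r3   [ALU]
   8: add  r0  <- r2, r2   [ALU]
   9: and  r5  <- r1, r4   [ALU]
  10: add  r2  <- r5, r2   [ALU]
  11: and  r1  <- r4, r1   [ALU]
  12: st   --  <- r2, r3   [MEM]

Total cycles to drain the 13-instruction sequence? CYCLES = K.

CYCLES = 9

t=0 i0,i1:add ld ; dual
t=1 i2,i3:sll add ; dual
t=2 i4:or ; RAW r5
t=3 i5:beq ; no-port BR/MUL
t=4 i6:mul ; RAW r3
t=5 i7,i8:add add ; dual
t=6 i9:and ; RAW r5
t=7 i10,i11:add and ; dual
t=8 i12:st ; tail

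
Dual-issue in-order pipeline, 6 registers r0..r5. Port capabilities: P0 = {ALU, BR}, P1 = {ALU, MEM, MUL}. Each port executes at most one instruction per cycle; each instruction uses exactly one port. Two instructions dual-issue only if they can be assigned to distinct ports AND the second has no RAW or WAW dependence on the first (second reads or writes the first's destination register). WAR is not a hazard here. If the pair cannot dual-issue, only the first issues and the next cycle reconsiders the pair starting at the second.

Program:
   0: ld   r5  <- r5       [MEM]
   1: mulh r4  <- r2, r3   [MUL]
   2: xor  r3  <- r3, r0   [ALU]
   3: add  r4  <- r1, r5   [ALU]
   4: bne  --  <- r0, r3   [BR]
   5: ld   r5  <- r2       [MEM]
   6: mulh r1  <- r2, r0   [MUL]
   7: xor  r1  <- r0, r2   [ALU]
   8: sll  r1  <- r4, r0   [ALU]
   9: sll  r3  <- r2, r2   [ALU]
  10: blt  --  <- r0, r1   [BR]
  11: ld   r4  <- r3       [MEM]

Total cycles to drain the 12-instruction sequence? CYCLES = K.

0. ld @i0  | no-port MEM/MUL
1. mulh;xor @i1&i2  | pair
2. add;bne @i3&i4  | pair
3. ld @i5  | no-port MEM/MUL
4. mulh @i6  | WAW r1
5. xor @i7  | WAW r1
6. sll;sll @i8&i9  | pair
7. blt;ld @i10&i11  | pair

CYCLES = 8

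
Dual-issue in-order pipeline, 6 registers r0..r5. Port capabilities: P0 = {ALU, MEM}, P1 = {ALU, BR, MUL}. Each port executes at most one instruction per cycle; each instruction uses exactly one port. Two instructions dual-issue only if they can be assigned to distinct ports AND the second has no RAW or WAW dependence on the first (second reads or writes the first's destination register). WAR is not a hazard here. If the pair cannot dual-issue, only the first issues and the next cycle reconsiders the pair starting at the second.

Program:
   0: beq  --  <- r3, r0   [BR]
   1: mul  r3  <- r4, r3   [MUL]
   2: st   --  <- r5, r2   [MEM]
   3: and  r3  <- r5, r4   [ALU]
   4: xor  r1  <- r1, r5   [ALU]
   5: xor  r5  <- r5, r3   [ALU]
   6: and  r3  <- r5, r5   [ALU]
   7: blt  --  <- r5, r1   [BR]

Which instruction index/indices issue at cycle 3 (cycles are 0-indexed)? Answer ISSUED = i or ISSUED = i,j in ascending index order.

#0 head=0: beq.BR i0 no-port BR/MUL
#1 head=1: mul.MUL;st.MEM i1+i2 dual
#2 head=3: and.ALU;xor.ALU i3+i4 dual
#3 head=5: xor.ALU i5 RAW r5
#4 head=6: and.ALU;blt.BR i6+i7 dual

ISSUED = 5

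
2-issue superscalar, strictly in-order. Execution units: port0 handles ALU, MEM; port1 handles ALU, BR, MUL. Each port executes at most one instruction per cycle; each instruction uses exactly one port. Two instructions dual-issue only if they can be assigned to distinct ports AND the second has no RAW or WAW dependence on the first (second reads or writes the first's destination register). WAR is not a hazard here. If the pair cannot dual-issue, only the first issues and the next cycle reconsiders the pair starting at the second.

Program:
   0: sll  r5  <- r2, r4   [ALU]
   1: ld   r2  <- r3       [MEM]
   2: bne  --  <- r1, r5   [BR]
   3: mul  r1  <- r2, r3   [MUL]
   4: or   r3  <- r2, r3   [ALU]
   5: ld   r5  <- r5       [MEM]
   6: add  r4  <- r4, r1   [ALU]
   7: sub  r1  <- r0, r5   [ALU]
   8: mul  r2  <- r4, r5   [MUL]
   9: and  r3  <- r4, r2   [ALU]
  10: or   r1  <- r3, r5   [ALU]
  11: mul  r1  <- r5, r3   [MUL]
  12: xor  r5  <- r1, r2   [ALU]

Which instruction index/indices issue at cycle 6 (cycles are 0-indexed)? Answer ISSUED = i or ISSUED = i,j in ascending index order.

#0 head=0: sll.ALU/ld.MEM i0/i1 pair
#1 head=2: bne.BR i2 no-port BR/MUL
#2 head=3: mul.MUL/or.ALU i3/i4 pair
#3 head=5: ld.MEM/add.ALU i5/i6 pair
#4 head=7: sub.ALU/mul.MUL i7/i8 pair
#5 head=9: and.ALU i9 RAW r3
#6 head=10: or.ALU i10 WAW r1
#7 head=11: mul.MUL i11 RAW r1
#8 head=12: xor.ALU i12 tail

ISSUED = 10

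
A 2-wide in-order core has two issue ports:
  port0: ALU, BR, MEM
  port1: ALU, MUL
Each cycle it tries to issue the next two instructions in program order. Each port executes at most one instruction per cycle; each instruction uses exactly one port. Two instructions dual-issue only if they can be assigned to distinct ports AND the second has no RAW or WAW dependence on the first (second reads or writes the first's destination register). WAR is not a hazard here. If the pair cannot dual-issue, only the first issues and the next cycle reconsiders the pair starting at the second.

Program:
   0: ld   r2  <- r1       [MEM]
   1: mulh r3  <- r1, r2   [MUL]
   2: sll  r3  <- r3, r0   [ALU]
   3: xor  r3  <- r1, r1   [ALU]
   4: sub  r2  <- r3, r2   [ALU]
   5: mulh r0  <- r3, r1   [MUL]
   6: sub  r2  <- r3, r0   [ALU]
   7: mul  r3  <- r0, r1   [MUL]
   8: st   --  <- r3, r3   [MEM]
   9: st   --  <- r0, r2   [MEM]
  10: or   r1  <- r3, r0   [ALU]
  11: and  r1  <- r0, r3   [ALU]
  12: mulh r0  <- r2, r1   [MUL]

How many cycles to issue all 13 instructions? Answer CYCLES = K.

CYCLES = 10

  cy0 -> i0 (ld) RAW r2
  cy1 -> i1 (mulh) RAW+WAW r3
  cy2 -> i2 (sll) WAW r3
  cy3 -> i3 (xor) RAW r3
  cy4 -> i4&i5 (sub+mulh) dual
  cy5 -> i6&i7 (sub+mul) dual
  cy6 -> i8 (st) no-port MEM/MEM
  cy7 -> i9&i10 (st+or) dual
  cy8 -> i11 (and) RAW r1
  cy9 -> i12 (mulh) tail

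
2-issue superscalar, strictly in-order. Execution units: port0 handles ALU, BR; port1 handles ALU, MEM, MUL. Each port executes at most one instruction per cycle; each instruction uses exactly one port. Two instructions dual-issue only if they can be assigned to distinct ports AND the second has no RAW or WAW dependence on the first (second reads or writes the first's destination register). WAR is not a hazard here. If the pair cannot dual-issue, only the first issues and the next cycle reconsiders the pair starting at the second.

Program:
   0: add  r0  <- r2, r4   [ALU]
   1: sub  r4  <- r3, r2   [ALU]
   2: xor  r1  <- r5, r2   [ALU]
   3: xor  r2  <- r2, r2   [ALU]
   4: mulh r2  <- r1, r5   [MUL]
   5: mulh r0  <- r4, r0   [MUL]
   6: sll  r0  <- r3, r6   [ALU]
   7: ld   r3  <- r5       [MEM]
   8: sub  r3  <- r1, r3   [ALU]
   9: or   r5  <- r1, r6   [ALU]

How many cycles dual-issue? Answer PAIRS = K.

PAIRS = 4

t=0 i0/i1:add+sub ; 2-wide
t=1 i2/i3:xor+xor ; 2-wide
t=2 i4:mulh ; no-port MUL/MUL
t=3 i5:mulh ; WAW r0
t=4 i6/i7:sll+ld ; 2-wide
t=5 i8/i9:sub+or ; 2-wide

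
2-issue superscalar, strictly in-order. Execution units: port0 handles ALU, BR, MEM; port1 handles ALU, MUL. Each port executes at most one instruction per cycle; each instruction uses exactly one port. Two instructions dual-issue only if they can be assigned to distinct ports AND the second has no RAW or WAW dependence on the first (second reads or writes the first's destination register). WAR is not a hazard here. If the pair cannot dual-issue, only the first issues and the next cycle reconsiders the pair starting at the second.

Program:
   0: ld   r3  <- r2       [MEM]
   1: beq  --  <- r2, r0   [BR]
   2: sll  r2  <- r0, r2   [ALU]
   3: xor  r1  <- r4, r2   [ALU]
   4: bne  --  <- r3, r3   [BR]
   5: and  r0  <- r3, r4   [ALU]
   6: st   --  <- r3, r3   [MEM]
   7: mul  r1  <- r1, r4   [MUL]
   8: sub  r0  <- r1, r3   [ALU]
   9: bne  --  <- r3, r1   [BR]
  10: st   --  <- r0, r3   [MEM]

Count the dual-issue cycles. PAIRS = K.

[0] i0  ld  -- no-port MEM/BR
[1] i1&i2  beq/sll  -- 2-wide
[2] i3&i4  xor/bne  -- 2-wide
[3] i5&i6  and/st  -- 2-wide
[4] i7  mul  -- RAW r1
[5] i8&i9  sub/bne  -- 2-wide
[6] i10  st  -- tail

PAIRS = 4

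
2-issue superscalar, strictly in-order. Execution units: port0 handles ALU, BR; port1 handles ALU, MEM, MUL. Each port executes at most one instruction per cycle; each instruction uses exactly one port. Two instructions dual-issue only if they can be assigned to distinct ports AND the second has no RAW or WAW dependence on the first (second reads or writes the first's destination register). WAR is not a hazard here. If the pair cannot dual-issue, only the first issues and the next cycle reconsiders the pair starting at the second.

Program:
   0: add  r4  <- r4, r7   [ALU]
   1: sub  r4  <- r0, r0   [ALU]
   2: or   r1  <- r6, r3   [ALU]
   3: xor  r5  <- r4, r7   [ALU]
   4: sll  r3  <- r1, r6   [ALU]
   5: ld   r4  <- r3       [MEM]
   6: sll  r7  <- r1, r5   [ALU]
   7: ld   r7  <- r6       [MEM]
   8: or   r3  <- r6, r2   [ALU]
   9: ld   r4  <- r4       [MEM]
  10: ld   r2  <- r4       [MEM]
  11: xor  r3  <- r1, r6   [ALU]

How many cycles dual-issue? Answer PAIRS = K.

  cy0 -> i0 (add) WAW r4
  cy1 -> i1/i2 (sub+or) dual
  cy2 -> i3/i4 (xor+sll) dual
  cy3 -> i5/i6 (ld+sll) dual
  cy4 -> i7/i8 (ld+or) dual
  cy5 -> i9 (ld) no-port MEM/MEM
  cy6 -> i10/i11 (ld+xor) dual

PAIRS = 5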